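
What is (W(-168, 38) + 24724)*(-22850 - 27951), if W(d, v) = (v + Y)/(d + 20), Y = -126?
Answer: -1256034130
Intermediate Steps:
W(d, v) = (-126 + v)/(20 + d) (W(d, v) = (v - 126)/(d + 20) = (-126 + v)/(20 + d))
(W(-168, 38) + 24724)*(-22850 - 27951) = ((-126 + 38)/(20 - 168) + 24724)*(-22850 - 27951) = (-88/(-148) + 24724)*(-50801) = (-1/148*(-88) + 24724)*(-50801) = (22/37 + 24724)*(-50801) = (914810/37)*(-50801) = -1256034130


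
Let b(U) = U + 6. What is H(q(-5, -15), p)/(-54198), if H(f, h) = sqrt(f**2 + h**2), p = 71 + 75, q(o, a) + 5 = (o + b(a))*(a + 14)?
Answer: -sqrt(21397)/54198 ≈ -0.0026989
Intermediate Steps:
b(U) = 6 + U
q(o, a) = -5 + (14 + a)*(6 + a + o) (q(o, a) = -5 + (o + (6 + a))*(a + 14) = -5 + (6 + a + o)*(14 + a) = -5 + (14 + a)*(6 + a + o))
p = 146
H(q(-5, -15), p)/(-54198) = sqrt((79 + (-15)**2 + 14*(-5) + 20*(-15) - 15*(-5))**2 + 146**2)/(-54198) = sqrt((79 + 225 - 70 - 300 + 75)**2 + 21316)*(-1/54198) = sqrt(9**2 + 21316)*(-1/54198) = sqrt(81 + 21316)*(-1/54198) = sqrt(21397)*(-1/54198) = -sqrt(21397)/54198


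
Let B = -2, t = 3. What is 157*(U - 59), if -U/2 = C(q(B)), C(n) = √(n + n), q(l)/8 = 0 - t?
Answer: -9263 - 1256*I*√3 ≈ -9263.0 - 2175.5*I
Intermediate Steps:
q(l) = -24 (q(l) = 8*(0 - 1*3) = 8*(0 - 3) = 8*(-3) = -24)
C(n) = √2*√n (C(n) = √(2*n) = √2*√n)
U = -8*I*√3 (U = -2*√2*√(-24) = -2*√2*2*I*√6 = -8*I*√3 ≈ -13.856*I)
157*(U - 59) = 157*(-8*I*√3 - 59) = 157*(-59 - 8*I*√3) = -9263 - 1256*I*√3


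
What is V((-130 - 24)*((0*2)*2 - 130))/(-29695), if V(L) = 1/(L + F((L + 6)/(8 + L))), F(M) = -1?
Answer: -1/594464205 ≈ -1.6822e-9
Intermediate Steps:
V(L) = 1/(-1 + L) (V(L) = 1/(L - 1) = 1/(-1 + L))
V((-130 - 24)*((0*2)*2 - 130))/(-29695) = 1/(-1 + (-130 - 24)*((0*2)*2 - 130)*(-29695)) = -1/29695/(-1 - 154*(0*2 - 130)) = -1/29695/(-1 - 154*(0 - 130)) = -1/29695/(-1 - 154*(-130)) = -1/29695/(-1 + 20020) = -1/29695/20019 = (1/20019)*(-1/29695) = -1/594464205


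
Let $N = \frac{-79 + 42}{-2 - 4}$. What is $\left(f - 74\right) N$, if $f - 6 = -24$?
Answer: $- \frac{1702}{3} \approx -567.33$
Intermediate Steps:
$f = -18$ ($f = 6 - 24 = -18$)
$N = \frac{37}{6}$ ($N = - \frac{37}{-6} = \left(-37\right) \left(- \frac{1}{6}\right) = \frac{37}{6} \approx 6.1667$)
$\left(f - 74\right) N = \left(-18 - 74\right) \frac{37}{6} = \left(-92\right) \frac{37}{6} = - \frac{1702}{3}$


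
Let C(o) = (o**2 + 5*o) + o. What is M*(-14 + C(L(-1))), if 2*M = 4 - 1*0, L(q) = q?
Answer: -38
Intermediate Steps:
C(o) = o**2 + 6*o
M = 2 (M = (4 - 1*0)/2 = (4 + 0)/2 = (1/2)*4 = 2)
M*(-14 + C(L(-1))) = 2*(-14 - (6 - 1)) = 2*(-14 - 1*5) = 2*(-14 - 5) = 2*(-19) = -38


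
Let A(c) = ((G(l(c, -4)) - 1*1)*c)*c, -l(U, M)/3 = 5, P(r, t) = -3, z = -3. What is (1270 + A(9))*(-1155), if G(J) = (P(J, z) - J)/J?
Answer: -1298451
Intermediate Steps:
l(U, M) = -15 (l(U, M) = -3*5 = -15)
G(J) = (-3 - J)/J
A(c) = -9*c²/5 (A(c) = (((-3 - 1*(-15))/(-15) - 1*1)*c)*c = ((-(-3 + 15)/15 - 1)*c)*c = ((-1/15*12 - 1)*c)*c = ((-⅘ - 1)*c)*c = (-9*c/5)*c = -9*c²/5)
(1270 + A(9))*(-1155) = (1270 - 9/5*9²)*(-1155) = (1270 - 9/5*81)*(-1155) = (1270 - 729/5)*(-1155) = (5621/5)*(-1155) = -1298451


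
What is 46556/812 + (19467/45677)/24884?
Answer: 13229199412853/230735173004 ≈ 57.335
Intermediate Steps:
46556/812 + (19467/45677)/24884 = 46556*(1/812) + (19467*(1/45677))*(1/24884) = 11639/203 + (19467/45677)*(1/24884) = 11639/203 + 19467/1136626468 = 13229199412853/230735173004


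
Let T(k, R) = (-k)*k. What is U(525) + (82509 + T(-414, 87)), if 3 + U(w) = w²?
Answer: 186735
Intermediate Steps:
T(k, R) = -k²
U(w) = -3 + w²
U(525) + (82509 + T(-414, 87)) = (-3 + 525²) + (82509 - 1*(-414)²) = (-3 + 275625) + (82509 - 1*171396) = 275622 + (82509 - 171396) = 275622 - 88887 = 186735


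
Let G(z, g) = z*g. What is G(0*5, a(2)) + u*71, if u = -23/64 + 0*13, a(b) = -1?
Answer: -1633/64 ≈ -25.516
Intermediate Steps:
G(z, g) = g*z
u = -23/64 (u = -23*1/64 + 0 = -23/64 + 0 = -23/64 ≈ -0.35938)
G(0*5, a(2)) + u*71 = -0*5 - 23/64*71 = -1*0 - 1633/64 = 0 - 1633/64 = -1633/64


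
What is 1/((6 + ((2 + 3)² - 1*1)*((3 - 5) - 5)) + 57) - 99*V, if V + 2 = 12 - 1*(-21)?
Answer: -322246/105 ≈ -3069.0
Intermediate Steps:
V = 31 (V = -2 + (12 - 1*(-21)) = -2 + (12 + 21) = -2 + 33 = 31)
1/((6 + ((2 + 3)² - 1*1)*((3 - 5) - 5)) + 57) - 99*V = 1/((6 + ((2 + 3)² - 1*1)*((3 - 5) - 5)) + 57) - 99*31 = 1/((6 + (5² - 1)*(-2 - 5)) + 57) - 3069 = 1/((6 + (25 - 1)*(-7)) + 57) - 3069 = 1/((6 + 24*(-7)) + 57) - 3069 = 1/((6 - 168) + 57) - 3069 = 1/(-162 + 57) - 3069 = 1/(-105) - 3069 = -1/105 - 3069 = -322246/105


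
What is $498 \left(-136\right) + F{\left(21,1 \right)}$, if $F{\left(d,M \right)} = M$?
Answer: $-67727$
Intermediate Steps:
$498 \left(-136\right) + F{\left(21,1 \right)} = 498 \left(-136\right) + 1 = -67728 + 1 = -67727$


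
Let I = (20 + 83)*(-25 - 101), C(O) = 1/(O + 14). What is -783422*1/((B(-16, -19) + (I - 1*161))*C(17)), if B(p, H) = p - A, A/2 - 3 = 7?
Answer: 783422/425 ≈ 1843.3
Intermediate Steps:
A = 20 (A = 6 + 2*7 = 6 + 14 = 20)
B(p, H) = -20 + p (B(p, H) = p - 1*20 = p - 20 = -20 + p)
C(O) = 1/(14 + O)
I = -12978 (I = 103*(-126) = -12978)
-783422*1/((B(-16, -19) + (I - 1*161))*C(17)) = -783422*(14 + 17)/((-20 - 16) + (-12978 - 1*161)) = -783422*31/(-36 + (-12978 - 161)) = -783422*31/(-36 - 13139) = -783422/((1/31)*(-13175)) = -783422/(-425) = -783422*(-1/425) = 783422/425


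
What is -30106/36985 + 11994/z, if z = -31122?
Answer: -17699449/14757015 ≈ -1.1994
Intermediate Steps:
-30106/36985 + 11994/z = -30106/36985 + 11994/(-31122) = -30106*1/36985 + 11994*(-1/31122) = -30106/36985 - 1999/5187 = -17699449/14757015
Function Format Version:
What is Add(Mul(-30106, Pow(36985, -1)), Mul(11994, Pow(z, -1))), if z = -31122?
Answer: Rational(-17699449, 14757015) ≈ -1.1994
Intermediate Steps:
Add(Mul(-30106, Pow(36985, -1)), Mul(11994, Pow(z, -1))) = Add(Mul(-30106, Pow(36985, -1)), Mul(11994, Pow(-31122, -1))) = Add(Mul(-30106, Rational(1, 36985)), Mul(11994, Rational(-1, 31122))) = Add(Rational(-30106, 36985), Rational(-1999, 5187)) = Rational(-17699449, 14757015)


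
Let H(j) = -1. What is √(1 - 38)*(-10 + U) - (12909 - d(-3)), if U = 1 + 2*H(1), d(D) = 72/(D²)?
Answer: -12901 - 11*I*√37 ≈ -12901.0 - 66.91*I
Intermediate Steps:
d(D) = 72/D²
U = -1 (U = 1 + 2*(-1) = 1 - 2 = -1)
√(1 - 38)*(-10 + U) - (12909 - d(-3)) = √(1 - 38)*(-10 - 1) - (12909 - 72/(-3)²) = √(-37)*(-11) - (12909 - 72/9) = (I*√37)*(-11) - (12909 - 1*8) = -11*I*√37 - (12909 - 8) = -11*I*√37 - 1*12901 = -11*I*√37 - 12901 = -12901 - 11*I*√37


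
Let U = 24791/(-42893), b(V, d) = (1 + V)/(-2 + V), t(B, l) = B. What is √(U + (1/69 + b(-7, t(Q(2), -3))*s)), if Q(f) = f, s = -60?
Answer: I*√355309023303822/2959617 ≈ 6.3689*I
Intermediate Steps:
b(V, d) = (1 + V)/(-2 + V)
U = -24791/42893 (U = 24791*(-1/42893) = -24791/42893 ≈ -0.57797)
√(U + (1/69 + b(-7, t(Q(2), -3))*s)) = √(-24791/42893 + (1/69 + ((1 - 7)/(-2 - 7))*(-60))) = √(-24791/42893 + (1/69 + (-6/(-9))*(-60))) = √(-24791/42893 + (1/69 - ⅑*(-6)*(-60))) = √(-24791/42893 + (1/69 + (⅔)*(-60))) = √(-24791/42893 + (1/69 - 40)) = √(-24791/42893 - 2759/69) = √(-120052366/2959617) = I*√355309023303822/2959617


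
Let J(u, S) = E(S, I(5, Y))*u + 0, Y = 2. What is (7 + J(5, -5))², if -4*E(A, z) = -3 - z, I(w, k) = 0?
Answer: 1849/16 ≈ 115.56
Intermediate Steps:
E(A, z) = ¾ + z/4 (E(A, z) = -(-3 - z)/4 = ¾ + z/4)
J(u, S) = 3*u/4 (J(u, S) = (¾ + (¼)*0)*u + 0 = (¾ + 0)*u + 0 = 3*u/4 + 0 = 3*u/4)
(7 + J(5, -5))² = (7 + (¾)*5)² = (7 + 15/4)² = (43/4)² = 1849/16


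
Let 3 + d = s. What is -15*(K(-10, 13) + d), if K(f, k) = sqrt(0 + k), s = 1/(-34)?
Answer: 1545/34 - 15*sqrt(13) ≈ -8.6421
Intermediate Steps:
s = -1/34 ≈ -0.029412
K(f, k) = sqrt(k)
d = -103/34 (d = -3 - 1/34 = -103/34 ≈ -3.0294)
-15*(K(-10, 13) + d) = -15*(sqrt(13) - 103/34) = -15*(-103/34 + sqrt(13)) = 1545/34 - 15*sqrt(13)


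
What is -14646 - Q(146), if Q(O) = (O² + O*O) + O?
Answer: -57424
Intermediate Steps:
Q(O) = O + 2*O² (Q(O) = (O² + O²) + O = 2*O² + O = O + 2*O²)
-14646 - Q(146) = -14646 - 146*(1 + 2*146) = -14646 - 146*(1 + 292) = -14646 - 146*293 = -14646 - 1*42778 = -14646 - 42778 = -57424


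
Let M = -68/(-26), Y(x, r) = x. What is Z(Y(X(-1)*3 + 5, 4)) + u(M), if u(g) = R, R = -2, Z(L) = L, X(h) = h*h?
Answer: 6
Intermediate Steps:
X(h) = h²
M = 34/13 (M = -68*(-1/26) = 34/13 ≈ 2.6154)
u(g) = -2
Z(Y(X(-1)*3 + 5, 4)) + u(M) = ((-1)²*3 + 5) - 2 = (1*3 + 5) - 2 = (3 + 5) - 2 = 8 - 2 = 6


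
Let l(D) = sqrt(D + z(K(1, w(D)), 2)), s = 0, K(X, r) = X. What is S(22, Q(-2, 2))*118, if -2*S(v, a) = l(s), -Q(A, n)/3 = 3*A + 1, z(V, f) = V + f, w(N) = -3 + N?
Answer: -59*sqrt(3) ≈ -102.19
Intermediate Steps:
l(D) = sqrt(3 + D) (l(D) = sqrt(D + (1 + 2)) = sqrt(D + 3) = sqrt(3 + D))
Q(A, n) = -3 - 9*A (Q(A, n) = -3*(3*A + 1) = -3*(1 + 3*A) = -3 - 9*A)
S(v, a) = -sqrt(3)/2 (S(v, a) = -sqrt(3 + 0)/2 = -sqrt(3)/2)
S(22, Q(-2, 2))*118 = -sqrt(3)/2*118 = -59*sqrt(3)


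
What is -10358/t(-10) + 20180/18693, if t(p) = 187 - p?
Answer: -189646634/3682521 ≈ -51.499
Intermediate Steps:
-10358/t(-10) + 20180/18693 = -10358/(187 - 1*(-10)) + 20180/18693 = -10358/(187 + 10) + 20180*(1/18693) = -10358/197 + 20180/18693 = -189646634/3682521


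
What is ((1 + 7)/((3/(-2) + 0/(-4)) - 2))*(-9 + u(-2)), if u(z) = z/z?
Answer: 128/7 ≈ 18.286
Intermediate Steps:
u(z) = 1
((1 + 7)/((3/(-2) + 0/(-4)) - 2))*(-9 + u(-2)) = ((1 + 7)/((3/(-2) + 0/(-4)) - 2))*(-9 + 1) = (8/((3*(-½) + 0*(-¼)) - 2))*(-8) = (8/((-3/2 + 0) - 2))*(-8) = (8/(-3/2 - 2))*(-8) = (8/(-7/2))*(-8) = (8*(-2/7))*(-8) = -16/7*(-8) = 128/7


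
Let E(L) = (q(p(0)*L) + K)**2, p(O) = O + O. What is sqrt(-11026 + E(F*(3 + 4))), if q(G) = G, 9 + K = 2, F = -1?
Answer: I*sqrt(10977) ≈ 104.77*I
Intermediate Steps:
K = -7 (K = -9 + 2 = -7)
p(O) = 2*O
E(L) = 49 (E(L) = ((2*0)*L - 7)**2 = (0*L - 7)**2 = (0 - 7)**2 = (-7)**2 = 49)
sqrt(-11026 + E(F*(3 + 4))) = sqrt(-11026 + 49) = sqrt(-10977) = I*sqrt(10977)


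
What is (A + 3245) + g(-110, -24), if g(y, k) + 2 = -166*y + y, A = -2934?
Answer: 18459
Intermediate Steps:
g(y, k) = -2 - 165*y (g(y, k) = -2 + (-166*y + y) = -2 - 165*y)
(A + 3245) + g(-110, -24) = (-2934 + 3245) + (-2 - 165*(-110)) = 311 + (-2 + 18150) = 311 + 18148 = 18459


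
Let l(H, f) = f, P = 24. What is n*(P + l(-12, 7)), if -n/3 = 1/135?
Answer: -31/45 ≈ -0.68889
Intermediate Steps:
n = -1/45 (n = -3/135 = -3*1/135 = -1/45 ≈ -0.022222)
n*(P + l(-12, 7)) = -(24 + 7)/45 = -1/45*31 = -31/45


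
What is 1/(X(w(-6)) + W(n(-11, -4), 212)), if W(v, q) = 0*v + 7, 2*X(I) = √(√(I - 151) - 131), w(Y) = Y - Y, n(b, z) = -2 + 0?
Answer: 1/(7 + √(-131 + I*√151)/2) ≈ 0.084861 - 0.066891*I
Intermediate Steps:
n(b, z) = -2
w(Y) = 0
X(I) = √(-131 + √(-151 + I))/2 (X(I) = √(√(I - 151) - 131)/2 = √(√(-151 + I) - 131)/2 = √(-131 + √(-151 + I))/2)
W(v, q) = 7 (W(v, q) = 0 + 7 = 7)
1/(X(w(-6)) + W(n(-11, -4), 212)) = 1/(√(-131 + √(-151 + 0))/2 + 7) = 1/(√(-131 + √(-151))/2 + 7) = 1/(√(-131 + I*√151)/2 + 7) = 1/(7 + √(-131 + I*√151)/2)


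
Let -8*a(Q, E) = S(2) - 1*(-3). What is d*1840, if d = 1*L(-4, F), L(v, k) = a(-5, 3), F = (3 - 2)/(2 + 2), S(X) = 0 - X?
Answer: -230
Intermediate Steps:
S(X) = -X
F = ¼ (F = 1/4 = 1*(¼) = ¼ ≈ 0.25000)
a(Q, E) = -⅛ (a(Q, E) = -(-1*2 - 1*(-3))/8 = -(-2 + 3)/8 = -⅛*1 = -⅛)
L(v, k) = -⅛
d = -⅛ (d = 1*(-⅛) = -⅛ ≈ -0.12500)
d*1840 = -⅛*1840 = -230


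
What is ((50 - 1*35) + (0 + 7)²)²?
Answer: 4096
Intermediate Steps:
((50 - 1*35) + (0 + 7)²)² = ((50 - 35) + 7²)² = (15 + 49)² = 64² = 4096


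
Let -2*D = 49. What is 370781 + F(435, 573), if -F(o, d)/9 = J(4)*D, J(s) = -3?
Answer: 740239/2 ≈ 3.7012e+5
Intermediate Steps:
D = -49/2 (D = -½*49 = -49/2 ≈ -24.500)
F(o, d) = -1323/2 (F(o, d) = -(-27)*(-49)/2 = -9*147/2 = -1323/2)
370781 + F(435, 573) = 370781 - 1323/2 = 740239/2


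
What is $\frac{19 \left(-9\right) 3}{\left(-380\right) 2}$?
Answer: $\frac{27}{40} \approx 0.675$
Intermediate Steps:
$\frac{19 \left(-9\right) 3}{\left(-380\right) 2} = \frac{\left(-171\right) 3}{-760} = \left(-513\right) \left(- \frac{1}{760}\right) = \frac{27}{40}$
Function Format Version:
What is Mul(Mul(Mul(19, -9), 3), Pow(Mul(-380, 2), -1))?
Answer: Rational(27, 40) ≈ 0.67500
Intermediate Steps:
Mul(Mul(Mul(19, -9), 3), Pow(Mul(-380, 2), -1)) = Mul(Mul(-171, 3), Pow(-760, -1)) = Mul(-513, Rational(-1, 760)) = Rational(27, 40)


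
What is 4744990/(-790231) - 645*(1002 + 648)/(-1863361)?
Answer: -8000625969640/1472485626391 ≈ -5.4334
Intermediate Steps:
4744990/(-790231) - 645*(1002 + 648)/(-1863361) = 4744990*(-1/790231) - 645*1650*(-1/1863361) = -4744990/790231 - 1064250*(-1/1863361) = -4744990/790231 + 1064250/1863361 = -8000625969640/1472485626391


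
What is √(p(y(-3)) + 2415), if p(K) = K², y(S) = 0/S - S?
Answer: 2*√606 ≈ 49.234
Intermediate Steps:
y(S) = -S (y(S) = 0 - S = -S)
√(p(y(-3)) + 2415) = √((-1*(-3))² + 2415) = √(3² + 2415) = √(9 + 2415) = √2424 = 2*√606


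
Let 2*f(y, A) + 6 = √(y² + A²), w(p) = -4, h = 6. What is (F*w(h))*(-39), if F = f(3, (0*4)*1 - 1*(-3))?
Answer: -468 + 234*√2 ≈ -137.07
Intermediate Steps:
f(y, A) = -3 + √(A² + y²)/2 (f(y, A) = -3 + √(y² + A²)/2 = -3 + √(A² + y²)/2)
F = -3 + 3*√2/2 (F = -3 + √(((0*4)*1 - 1*(-3))² + 3²)/2 = -3 + √((0*1 + 3)² + 9)/2 = -3 + √((0 + 3)² + 9)/2 = -3 + √(3² + 9)/2 = -3 + √(9 + 9)/2 = -3 + √18/2 = -3 + (3*√2)/2 = -3 + 3*√2/2 ≈ -0.87868)
(F*w(h))*(-39) = ((-3 + 3*√2/2)*(-4))*(-39) = (12 - 6*√2)*(-39) = -468 + 234*√2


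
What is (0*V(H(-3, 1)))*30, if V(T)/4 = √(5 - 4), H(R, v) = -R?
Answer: 0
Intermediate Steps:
V(T) = 4 (V(T) = 4*√(5 - 4) = 4*√1 = 4*1 = 4)
(0*V(H(-3, 1)))*30 = (0*4)*30 = 0*30 = 0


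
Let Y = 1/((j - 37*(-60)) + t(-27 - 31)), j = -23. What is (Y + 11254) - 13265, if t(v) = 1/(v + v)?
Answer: -512505245/254851 ≈ -2011.0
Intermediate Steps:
t(v) = 1/(2*v)
Y = 116/254851 (Y = 1/((-23 - 37*(-60)) + 1/(2*(-27 - 31))) = 1/((-23 + 2220) + (½)/(-58)) = 1/(2197 + (½)*(-1/58)) = 1/(2197 - 1/116) = 1/(254851/116) = 116/254851 ≈ 0.00045517)
(Y + 11254) - 13265 = (116/254851 + 11254) - 13265 = 2868093270/254851 - 13265 = -512505245/254851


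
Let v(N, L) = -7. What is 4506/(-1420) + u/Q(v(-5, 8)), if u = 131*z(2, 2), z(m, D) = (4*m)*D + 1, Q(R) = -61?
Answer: -1718603/43310 ≈ -39.681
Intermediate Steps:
z(m, D) = 1 + 4*D*m (z(m, D) = 4*D*m + 1 = 1 + 4*D*m)
u = 2227 (u = 131*(1 + 4*2*2) = 131*(1 + 16) = 131*17 = 2227)
4506/(-1420) + u/Q(v(-5, 8)) = 4506/(-1420) + 2227/(-61) = 4506*(-1/1420) + 2227*(-1/61) = -2253/710 - 2227/61 = -1718603/43310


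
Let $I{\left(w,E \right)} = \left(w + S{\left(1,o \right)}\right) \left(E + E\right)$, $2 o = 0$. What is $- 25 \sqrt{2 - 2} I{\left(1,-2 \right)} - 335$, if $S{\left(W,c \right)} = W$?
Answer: $-335$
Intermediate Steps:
$o = 0$ ($o = \frac{1}{2} \cdot 0 = 0$)
$I{\left(w,E \right)} = 2 E \left(1 + w\right)$ ($I{\left(w,E \right)} = \left(w + 1\right) \left(E + E\right) = \left(1 + w\right) 2 E = 2 E \left(1 + w\right)$)
$- 25 \sqrt{2 - 2} I{\left(1,-2 \right)} - 335 = - 25 \sqrt{2 - 2} \cdot 2 \left(-2\right) \left(1 + 1\right) - 335 = - 25 \sqrt{0} \cdot 2 \left(-2\right) 2 - 335 = - 25 \cdot 0 \left(-8\right) - 335 = \left(-25\right) 0 - 335 = 0 - 335 = -335$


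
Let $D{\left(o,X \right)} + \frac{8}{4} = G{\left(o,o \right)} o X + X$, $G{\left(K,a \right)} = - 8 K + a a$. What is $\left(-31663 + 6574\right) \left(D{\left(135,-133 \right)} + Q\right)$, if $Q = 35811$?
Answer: $7722464424111$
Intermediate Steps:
$G{\left(K,a \right)} = a^{2} - 8 K$ ($G{\left(K,a \right)} = - 8 K + a^{2} = a^{2} - 8 K$)
$D{\left(o,X \right)} = -2 + X + X o \left(o^{2} - 8 o\right)$ ($D{\left(o,X \right)} = -2 + \left(\left(o^{2} - 8 o\right) o X + X\right) = -2 + \left(o \left(o^{2} - 8 o\right) X + X\right) = -2 + \left(X o \left(o^{2} - 8 o\right) + X\right) = -2 + \left(X + X o \left(o^{2} - 8 o\right)\right) = -2 + X + X o \left(o^{2} - 8 o\right)$)
$\left(-31663 + 6574\right) \left(D{\left(135,-133 \right)} + Q\right) = \left(-31663 + 6574\right) \left(\left(-2 - 133 - 133 \cdot 135^{2} \left(-8 + 135\right)\right) + 35811\right) = - 25089 \left(\left(-2 - 133 - 2423925 \cdot 127\right) + 35811\right) = - 25089 \left(\left(-2 - 133 - 307838475\right) + 35811\right) = - 25089 \left(-307838610 + 35811\right) = \left(-25089\right) \left(-307802799\right) = 7722464424111$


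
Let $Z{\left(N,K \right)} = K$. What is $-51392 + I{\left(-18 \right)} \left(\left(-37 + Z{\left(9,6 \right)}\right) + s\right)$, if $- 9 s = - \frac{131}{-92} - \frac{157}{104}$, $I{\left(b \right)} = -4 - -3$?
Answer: $- \frac{1105699813}{21528} \approx -51361.0$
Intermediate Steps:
$I{\left(b \right)} = -1$ ($I{\left(b \right)} = -4 + 3 = -1$)
$s = \frac{205}{21528}$ ($s = - \frac{- \frac{131}{-92} - \frac{157}{104}}{9} = - \frac{\left(-131\right) \left(- \frac{1}{92}\right) - \frac{157}{104}}{9} = - \frac{\frac{131}{92} - \frac{157}{104}}{9} = \left(- \frac{1}{9}\right) \left(- \frac{205}{2392}\right) = \frac{205}{21528} \approx 0.0095225$)
$-51392 + I{\left(-18 \right)} \left(\left(-37 + Z{\left(9,6 \right)}\right) + s\right) = -51392 - \left(\left(-37 + 6\right) + \frac{205}{21528}\right) = -51392 - \left(-31 + \frac{205}{21528}\right) = -51392 - - \frac{667163}{21528} = -51392 + \frac{667163}{21528} = - \frac{1105699813}{21528}$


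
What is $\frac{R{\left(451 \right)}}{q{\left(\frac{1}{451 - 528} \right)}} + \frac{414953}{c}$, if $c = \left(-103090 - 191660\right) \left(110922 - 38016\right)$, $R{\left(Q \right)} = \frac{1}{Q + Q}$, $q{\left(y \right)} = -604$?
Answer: $- \frac{61889689381}{2926850702787000} \approx -2.1145 \cdot 10^{-5}$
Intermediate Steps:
$R{\left(Q \right)} = \frac{1}{2 Q}$
$c = -21489043500$ ($c = \left(-294750\right) 72906 = -21489043500$)
$\frac{R{\left(451 \right)}}{q{\left(\frac{1}{451 - 528} \right)}} + \frac{414953}{c} = \frac{\frac{1}{2} \cdot \frac{1}{451}}{-604} + \frac{414953}{-21489043500} = \frac{1}{2} \cdot \frac{1}{451} \left(- \frac{1}{604}\right) + 414953 \left(- \frac{1}{21489043500}\right) = \frac{1}{902} \left(- \frac{1}{604}\right) - \frac{414953}{21489043500} = - \frac{1}{544808} - \frac{414953}{21489043500} = - \frac{61889689381}{2926850702787000}$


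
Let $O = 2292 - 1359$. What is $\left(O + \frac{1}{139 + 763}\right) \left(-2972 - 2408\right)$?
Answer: $- \frac{2263815230}{451} \approx -5.0195 \cdot 10^{6}$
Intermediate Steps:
$O = 933$
$\left(O + \frac{1}{139 + 763}\right) \left(-2972 - 2408\right) = \left(933 + \frac{1}{139 + 763}\right) \left(-2972 - 2408\right) = \left(933 + \frac{1}{902}\right) \left(-5380\right) = \frac{841567}{902} \left(-5380\right) = - \frac{2263815230}{451}$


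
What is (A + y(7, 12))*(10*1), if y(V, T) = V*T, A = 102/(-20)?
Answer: 789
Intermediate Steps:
A = -51/10 (A = 102*(-1/20) = -51/10 ≈ -5.1000)
y(V, T) = T*V
(A + y(7, 12))*(10*1) = (-51/10 + 12*7)*(10*1) = (-51/10 + 84)*10 = (789/10)*10 = 789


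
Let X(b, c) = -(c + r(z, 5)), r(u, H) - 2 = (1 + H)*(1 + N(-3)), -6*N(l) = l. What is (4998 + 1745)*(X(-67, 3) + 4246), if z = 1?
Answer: 28536376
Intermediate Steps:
N(l) = -l/6
r(u, H) = 7/2 + 3*H/2 (r(u, H) = 2 + (1 + H)*(1 - 1/6*(-3)) = 2 + (1 + H)*(1 + 1/2) = 2 + (1 + H)*(3/2) = 2 + (3/2 + 3*H/2) = 7/2 + 3*H/2)
X(b, c) = -11 - c (X(b, c) = -(c + (7/2 + (3/2)*5)) = -(c + (7/2 + 15/2)) = -(c + 11) = -(11 + c) = -11 - c)
(4998 + 1745)*(X(-67, 3) + 4246) = (4998 + 1745)*((-11 - 1*3) + 4246) = 6743*((-11 - 3) + 4246) = 6743*(-14 + 4246) = 6743*4232 = 28536376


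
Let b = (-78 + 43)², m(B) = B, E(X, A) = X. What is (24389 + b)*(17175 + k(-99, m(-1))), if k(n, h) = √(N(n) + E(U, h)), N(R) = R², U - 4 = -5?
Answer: 439920450 + 1792980*√2 ≈ 4.4246e+8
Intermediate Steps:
U = -1 (U = 4 - 5 = -1)
b = 1225 (b = (-35)² = 1225)
k(n, h) = √(-1 + n²) (k(n, h) = √(n² - 1) = √(-1 + n²))
(24389 + b)*(17175 + k(-99, m(-1))) = (24389 + 1225)*(17175 + √(-1 + (-99)²)) = 25614*(17175 + √(-1 + 9801)) = 25614*(17175 + √9800) = 25614*(17175 + 70*√2) = 439920450 + 1792980*√2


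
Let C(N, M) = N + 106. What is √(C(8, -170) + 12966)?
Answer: 2*√3270 ≈ 114.37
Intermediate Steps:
C(N, M) = 106 + N
√(C(8, -170) + 12966) = √((106 + 8) + 12966) = √(114 + 12966) = √13080 = 2*√3270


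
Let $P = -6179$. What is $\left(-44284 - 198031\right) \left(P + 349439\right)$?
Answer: $-83177046900$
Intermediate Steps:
$\left(-44284 - 198031\right) \left(P + 349439\right) = \left(-44284 - 198031\right) \left(-6179 + 349439\right) = \left(-242315\right) 343260 = -83177046900$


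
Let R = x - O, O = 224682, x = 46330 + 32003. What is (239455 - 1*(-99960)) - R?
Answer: 485764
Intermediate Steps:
x = 78333
R = -146349 (R = 78333 - 1*224682 = 78333 - 224682 = -146349)
(239455 - 1*(-99960)) - R = (239455 - 1*(-99960)) - 1*(-146349) = (239455 + 99960) + 146349 = 339415 + 146349 = 485764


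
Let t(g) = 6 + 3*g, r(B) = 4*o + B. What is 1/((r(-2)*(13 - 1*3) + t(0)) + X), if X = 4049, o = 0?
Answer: 1/4035 ≈ 0.00024783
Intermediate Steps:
r(B) = B (r(B) = 4*0 + B = 0 + B = B)
1/((r(-2)*(13 - 1*3) + t(0)) + X) = 1/((-2*(13 - 1*3) + (6 + 3*0)) + 4049) = 1/((-2*(13 - 3) + (6 + 0)) + 4049) = 1/((-2*10 + 6) + 4049) = 1/((-20 + 6) + 4049) = 1/(-14 + 4049) = 1/4035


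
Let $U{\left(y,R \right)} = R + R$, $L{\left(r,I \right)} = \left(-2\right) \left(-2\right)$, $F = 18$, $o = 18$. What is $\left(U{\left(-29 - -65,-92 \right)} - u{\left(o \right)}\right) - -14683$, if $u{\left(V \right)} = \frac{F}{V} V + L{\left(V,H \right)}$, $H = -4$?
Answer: $14477$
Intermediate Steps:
$L{\left(r,I \right)} = 4$
$U{\left(y,R \right)} = 2 R$
$u{\left(V \right)} = 22$ ($u{\left(V \right)} = \frac{18}{V} V + 4 = 18 + 4 = 22$)
$\left(U{\left(-29 - -65,-92 \right)} - u{\left(o \right)}\right) - -14683 = \left(2 \left(-92\right) - 22\right) - -14683 = \left(-184 - 22\right) + 14683 = -206 + 14683 = 14477$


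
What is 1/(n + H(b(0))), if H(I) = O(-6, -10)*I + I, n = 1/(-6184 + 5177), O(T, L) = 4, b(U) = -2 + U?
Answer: -1007/10071 ≈ -0.099990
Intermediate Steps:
n = -1/1007 (n = 1/(-1007) = -1/1007 ≈ -0.00099305)
H(I) = 5*I (H(I) = 4*I + I = 5*I)
1/(n + H(b(0))) = 1/(-1/1007 + 5*(-2 + 0)) = 1/(-1/1007 + 5*(-2)) = 1/(-1/1007 - 10) = 1/(-10071/1007) = -1007/10071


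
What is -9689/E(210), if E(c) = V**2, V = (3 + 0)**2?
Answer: -9689/81 ≈ -119.62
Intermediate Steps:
V = 9 (V = 3**2 = 9)
E(c) = 81 (E(c) = 9**2 = 81)
-9689/E(210) = -9689/81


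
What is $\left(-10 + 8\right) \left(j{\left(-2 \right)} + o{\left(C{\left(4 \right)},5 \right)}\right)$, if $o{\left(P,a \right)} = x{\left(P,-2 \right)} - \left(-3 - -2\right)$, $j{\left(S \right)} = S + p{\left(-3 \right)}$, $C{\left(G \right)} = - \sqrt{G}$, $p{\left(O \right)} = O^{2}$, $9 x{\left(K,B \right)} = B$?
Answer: $- \frac{140}{9} \approx -15.556$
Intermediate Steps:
$x{\left(K,B \right)} = \frac{B}{9}$
$j{\left(S \right)} = 9 + S$ ($j{\left(S \right)} = S + \left(-3\right)^{2} = S + 9 = 9 + S$)
$o{\left(P,a \right)} = \frac{7}{9}$ ($o{\left(P,a \right)} = \frac{1}{9} \left(-2\right) - \left(-3 - -2\right) = - \frac{2}{9} - \left(-3 + 2\right) = - \frac{2}{9} - -1 = - \frac{2}{9} + 1 = \frac{7}{9}$)
$\left(-10 + 8\right) \left(j{\left(-2 \right)} + o{\left(C{\left(4 \right)},5 \right)}\right) = \left(-10 + 8\right) \left(\left(9 - 2\right) + \frac{7}{9}\right) = - 2 \left(7 + \frac{7}{9}\right) = \left(-2\right) \frac{70}{9} = - \frac{140}{9}$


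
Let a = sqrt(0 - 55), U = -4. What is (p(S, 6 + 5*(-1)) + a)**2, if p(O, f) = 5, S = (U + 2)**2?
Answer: (5 + I*sqrt(55))**2 ≈ -30.0 + 74.162*I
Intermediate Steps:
S = 4 (S = (-4 + 2)**2 = (-2)**2 = 4)
a = I*sqrt(55) (a = sqrt(-55) = I*sqrt(55) ≈ 7.4162*I)
(p(S, 6 + 5*(-1)) + a)**2 = (5 + I*sqrt(55))**2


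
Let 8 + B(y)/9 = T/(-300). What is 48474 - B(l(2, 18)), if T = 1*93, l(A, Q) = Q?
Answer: 4854879/100 ≈ 48549.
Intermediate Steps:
T = 93
B(y) = -7479/100 (B(y) = -72 + 9*(93/(-300)) = -72 + 9*(93*(-1/300)) = -72 + 9*(-31/100) = -72 - 279/100 = -7479/100)
48474 - B(l(2, 18)) = 48474 - 1*(-7479/100) = 48474 + 7479/100 = 4854879/100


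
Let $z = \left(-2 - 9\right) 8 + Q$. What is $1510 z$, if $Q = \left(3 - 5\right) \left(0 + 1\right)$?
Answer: $-135900$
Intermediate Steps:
$Q = -2$ ($Q = \left(-2\right) 1 = -2$)
$z = -90$ ($z = \left(-2 - 9\right) 8 - 2 = \left(-11\right) 8 - 2 = -88 - 2 = -90$)
$1510 z = 1510 \left(-90\right) = -135900$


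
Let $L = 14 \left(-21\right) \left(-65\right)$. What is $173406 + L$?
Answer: $192516$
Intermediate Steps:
$L = 19110$ ($L = \left(-294\right) \left(-65\right) = 19110$)
$173406 + L = 173406 + 19110 = 192516$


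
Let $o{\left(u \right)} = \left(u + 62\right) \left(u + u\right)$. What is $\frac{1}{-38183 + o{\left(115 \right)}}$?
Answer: $\frac{1}{2527} \approx 0.00039573$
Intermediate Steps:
$o{\left(u \right)} = 2 u \left(62 + u\right)$ ($o{\left(u \right)} = \left(62 + u\right) 2 u = 2 u \left(62 + u\right)$)
$\frac{1}{-38183 + o{\left(115 \right)}} = \frac{1}{-38183 + 2 \cdot 115 \left(62 + 115\right)} = \frac{1}{-38183 + 2 \cdot 115 \cdot 177} = \frac{1}{-38183 + 40710} = \frac{1}{2527}$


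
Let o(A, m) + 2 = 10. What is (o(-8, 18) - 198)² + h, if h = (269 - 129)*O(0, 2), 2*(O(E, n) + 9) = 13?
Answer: 35750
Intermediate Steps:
o(A, m) = 8 (o(A, m) = -2 + 10 = 8)
O(E, n) = -5/2 (O(E, n) = -9 + (½)*13 = -9 + 13/2 = -5/2)
h = -350 (h = (269 - 129)*(-5/2) = 140*(-5/2) = -350)
(o(-8, 18) - 198)² + h = (8 - 198)² - 350 = (-190)² - 350 = 36100 - 350 = 35750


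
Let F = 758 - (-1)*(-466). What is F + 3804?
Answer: 4096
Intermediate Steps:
F = 292 (F = 758 - 1*466 = 758 - 466 = 292)
F + 3804 = 292 + 3804 = 4096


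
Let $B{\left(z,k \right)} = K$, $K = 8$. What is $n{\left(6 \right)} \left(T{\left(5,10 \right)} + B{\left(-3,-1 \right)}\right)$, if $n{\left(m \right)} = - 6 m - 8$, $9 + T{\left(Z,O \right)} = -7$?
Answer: $352$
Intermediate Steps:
$T{\left(Z,O \right)} = -16$ ($T{\left(Z,O \right)} = -9 - 7 = -16$)
$B{\left(z,k \right)} = 8$
$n{\left(m \right)} = -8 - 6 m$
$n{\left(6 \right)} \left(T{\left(5,10 \right)} + B{\left(-3,-1 \right)}\right) = \left(-8 - 36\right) \left(-16 + 8\right) = \left(-8 - 36\right) \left(-8\right) = \left(-44\right) \left(-8\right) = 352$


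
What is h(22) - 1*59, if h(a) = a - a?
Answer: -59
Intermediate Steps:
h(a) = 0
h(22) - 1*59 = 0 - 1*59 = 0 - 59 = -59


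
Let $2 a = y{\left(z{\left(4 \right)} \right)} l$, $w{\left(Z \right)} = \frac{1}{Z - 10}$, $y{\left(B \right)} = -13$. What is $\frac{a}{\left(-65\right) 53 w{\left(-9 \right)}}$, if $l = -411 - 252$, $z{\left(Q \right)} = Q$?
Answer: $\frac{12597}{530} \approx 23.768$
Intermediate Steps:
$w{\left(Z \right)} = \frac{1}{-10 + Z}$
$l = -663$ ($l = -411 - 252 = -663$)
$a = \frac{8619}{2}$ ($a = \frac{\left(-13\right) \left(-663\right)}{2} = \frac{1}{2} \cdot 8619 = \frac{8619}{2} \approx 4309.5$)
$\frac{a}{\left(-65\right) 53 w{\left(-9 \right)}} = \frac{8619}{2 \frac{\left(-65\right) 53}{-10 - 9}} = \frac{8619}{2 \left(- \frac{3445}{-19}\right)} = \frac{8619}{2 \left(\left(-3445\right) \left(- \frac{1}{19}\right)\right)} = \frac{8619}{2 \cdot \frac{3445}{19}} = \frac{8619}{2} \cdot \frac{19}{3445} = \frac{12597}{530}$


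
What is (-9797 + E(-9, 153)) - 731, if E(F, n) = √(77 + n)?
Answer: -10528 + √230 ≈ -10513.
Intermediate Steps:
(-9797 + E(-9, 153)) - 731 = (-9797 + √(77 + 153)) - 731 = (-9797 + √230) - 731 = -10528 + √230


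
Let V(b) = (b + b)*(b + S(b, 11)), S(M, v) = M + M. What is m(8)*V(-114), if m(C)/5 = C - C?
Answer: 0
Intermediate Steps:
m(C) = 0 (m(C) = 5*(C - C) = 5*0 = 0)
S(M, v) = 2*M
V(b) = 6*b² (V(b) = (b + b)*(b + 2*b) = (2*b)*(3*b) = 6*b²)
m(8)*V(-114) = 0*(6*(-114)²) = 0*(6*12996) = 0*77976 = 0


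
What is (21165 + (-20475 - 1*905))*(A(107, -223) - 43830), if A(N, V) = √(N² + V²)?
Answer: 9423450 - 2795*√362 ≈ 9.3703e+6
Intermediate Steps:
(21165 + (-20475 - 1*905))*(A(107, -223) - 43830) = (21165 + (-20475 - 1*905))*(√(107² + (-223)²) - 43830) = (21165 + (-20475 - 905))*(√(11449 + 49729) - 43830) = (21165 - 21380)*(√61178 - 43830) = -215*(13*√362 - 43830) = -215*(-43830 + 13*√362) = 9423450 - 2795*√362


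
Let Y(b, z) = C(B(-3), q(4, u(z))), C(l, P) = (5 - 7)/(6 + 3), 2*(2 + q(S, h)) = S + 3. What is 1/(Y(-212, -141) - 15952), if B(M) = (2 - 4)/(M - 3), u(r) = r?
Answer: -9/143570 ≈ -6.2687e-5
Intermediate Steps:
q(S, h) = -1/2 + S/2 (q(S, h) = -2 + (S + 3)/2 = -2 + (3 + S)/2 = -2 + (3/2 + S/2) = -1/2 + S/2)
B(M) = -2/(-3 + M)
C(l, P) = -2/9
Y(b, z) = -2/9
1/(Y(-212, -141) - 15952) = 1/(-2/9 - 15952) = 1/(-143570/9) = -9/143570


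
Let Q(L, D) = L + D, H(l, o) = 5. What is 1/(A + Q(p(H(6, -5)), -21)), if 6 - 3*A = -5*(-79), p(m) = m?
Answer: -3/437 ≈ -0.0068650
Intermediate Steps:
A = -389/3 (A = 2 - (-5)*(-79)/3 = 2 - ⅓*395 = 2 - 395/3 = -389/3 ≈ -129.67)
Q(L, D) = D + L
1/(A + Q(p(H(6, -5)), -21)) = 1/(-389/3 + (-21 + 5)) = 1/(-389/3 - 16) = 1/(-437/3) = -3/437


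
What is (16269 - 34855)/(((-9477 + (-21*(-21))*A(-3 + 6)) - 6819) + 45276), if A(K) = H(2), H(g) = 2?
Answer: -9293/14931 ≈ -0.62240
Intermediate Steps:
A(K) = 2
(16269 - 34855)/(((-9477 + (-21*(-21))*A(-3 + 6)) - 6819) + 45276) = (16269 - 34855)/(((-9477 - 21*(-21)*2) - 6819) + 45276) = -18586/(((-9477 + 441*2) - 6819) + 45276) = -18586/(((-9477 + 882) - 6819) + 45276) = -18586/((-8595 - 6819) + 45276) = -18586/(-15414 + 45276) = -18586/29862 = -18586*1/29862 = -9293/14931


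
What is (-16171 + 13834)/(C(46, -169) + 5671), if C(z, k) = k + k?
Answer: -2337/5333 ≈ -0.43821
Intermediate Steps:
C(z, k) = 2*k
(-16171 + 13834)/(C(46, -169) + 5671) = (-16171 + 13834)/(2*(-169) + 5671) = -2337/(-338 + 5671) = -2337/5333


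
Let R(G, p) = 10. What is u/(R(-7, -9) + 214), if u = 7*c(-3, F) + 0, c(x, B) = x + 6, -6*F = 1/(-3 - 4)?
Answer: 3/32 ≈ 0.093750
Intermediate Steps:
F = 1/42 (F = -1/(6*(-3 - 4)) = -⅙/(-7) = -⅙*(-⅐) = 1/42 ≈ 0.023810)
c(x, B) = 6 + x
u = 21 (u = 7*(6 - 3) + 0 = 7*3 + 0 = 21 + 0 = 21)
u/(R(-7, -9) + 214) = 21/(10 + 214) = 21/224 = 21*(1/224) = 3/32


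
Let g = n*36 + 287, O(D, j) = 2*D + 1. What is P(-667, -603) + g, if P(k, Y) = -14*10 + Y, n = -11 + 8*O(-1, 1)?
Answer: -1140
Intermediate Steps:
O(D, j) = 1 + 2*D
n = -19 (n = -11 + 8*(1 + 2*(-1)) = -11 + 8*(1 - 2) = -11 + 8*(-1) = -11 - 8 = -19)
P(k, Y) = -140 + Y
g = -397 (g = -19*36 + 287 = -684 + 287 = -397)
P(-667, -603) + g = (-140 - 603) - 397 = -743 - 397 = -1140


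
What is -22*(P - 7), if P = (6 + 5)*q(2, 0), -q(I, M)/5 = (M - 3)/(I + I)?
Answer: -1507/2 ≈ -753.50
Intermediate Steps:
q(I, M) = -5*(-3 + M)/(2*I) (q(I, M) = -5*(M - 3)/(I + I) = -5*(-3 + M)/(2*I))
P = 165/4 (P = (6 + 5)*((5/2)*(3 - 1*0)/2) = 11*((5/2)*(½)*(3 + 0)) = 11*((5/2)*(½)*3) = 11*(15/4) = 165/4 ≈ 41.250)
-22*(P - 7) = -22*(165/4 - 7) = -22*137/4 = -1507/2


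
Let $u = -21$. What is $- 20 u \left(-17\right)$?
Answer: $-7140$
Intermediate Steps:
$- 20 u \left(-17\right) = \left(-20\right) \left(-21\right) \left(-17\right) = 420 \left(-17\right) = -7140$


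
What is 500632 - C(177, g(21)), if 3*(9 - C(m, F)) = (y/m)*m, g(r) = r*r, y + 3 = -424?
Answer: 1501442/3 ≈ 5.0048e+5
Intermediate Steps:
y = -427 (y = -3 - 424 = -427)
g(r) = r²
C(m, F) = 454/3 (C(m, F) = 9 - (-427/m)*m/3 = 9 - ⅓*(-427) = 9 + 427/3 = 454/3)
500632 - C(177, g(21)) = 500632 - 1*454/3 = 500632 - 454/3 = 1501442/3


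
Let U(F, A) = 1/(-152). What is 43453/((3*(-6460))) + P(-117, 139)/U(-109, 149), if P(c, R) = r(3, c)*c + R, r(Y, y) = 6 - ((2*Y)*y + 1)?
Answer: 12803200913/1020 ≈ 1.2552e+7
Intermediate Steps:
U(F, A) = -1/152
r(Y, y) = 5 - 2*Y*y (r(Y, y) = 6 - (2*Y*y + 1) = 6 - (1 + 2*Y*y) = 6 + (-1 - 2*Y*y) = 5 - 2*Y*y)
P(c, R) = R + c*(5 - 6*c) (P(c, R) = (5 - 2*3*c)*c + R = (5 - 6*c)*c + R = c*(5 - 6*c) + R = R + c*(5 - 6*c))
43453/((3*(-6460))) + P(-117, 139)/U(-109, 149) = 43453/((3*(-6460))) + (139 - 1*(-117)*(-5 + 6*(-117)))/(-1/152) = 43453/(-19380) + (139 - 1*(-117)*(-5 - 702))*(-152) = 43453*(-1/19380) + (139 - 1*(-117)*(-707))*(-152) = -2287/1020 + (139 - 82719)*(-152) = -2287/1020 - 82580*(-152) = -2287/1020 + 12552160 = 12803200913/1020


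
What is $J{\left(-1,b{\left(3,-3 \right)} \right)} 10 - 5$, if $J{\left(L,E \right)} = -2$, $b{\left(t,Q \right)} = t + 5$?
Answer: $-25$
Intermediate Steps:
$b{\left(t,Q \right)} = 5 + t$
$J{\left(-1,b{\left(3,-3 \right)} \right)} 10 - 5 = \left(-2\right) 10 - 5 = -20 - 5 = -25$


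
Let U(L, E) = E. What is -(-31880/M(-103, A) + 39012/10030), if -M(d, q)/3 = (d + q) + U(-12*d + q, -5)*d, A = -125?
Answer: -176672866/4317915 ≈ -40.916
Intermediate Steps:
M(d, q) = -3*q + 12*d (M(d, q) = -3*((d + q) - 5*d) = -3*(q - 4*d) = -3*q + 12*d)
-(-31880/M(-103, A) + 39012/10030) = -(-31880/(-3*(-125) + 12*(-103)) + 39012/10030) = -(-31880/(375 - 1236) + 39012*(1/10030)) = -(-31880/(-861) + 19506/5015) = -(-31880*(-1/861) + 19506/5015) = -(31880/861 + 19506/5015) = -1*176672866/4317915 = -176672866/4317915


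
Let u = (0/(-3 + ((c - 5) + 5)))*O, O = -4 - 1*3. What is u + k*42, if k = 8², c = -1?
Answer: 2688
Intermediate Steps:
O = -7 (O = -4 - 3 = -7)
k = 64
u = 0 (u = (0/(-3 + ((-1 - 5) + 5)))*(-7) = (0/(-3 + (-6 + 5)))*(-7) = (0/(-3 - 1))*(-7) = (0/(-4))*(-7) = (0*(-¼))*(-7) = 0*(-7) = 0)
u + k*42 = 0 + 64*42 = 0 + 2688 = 2688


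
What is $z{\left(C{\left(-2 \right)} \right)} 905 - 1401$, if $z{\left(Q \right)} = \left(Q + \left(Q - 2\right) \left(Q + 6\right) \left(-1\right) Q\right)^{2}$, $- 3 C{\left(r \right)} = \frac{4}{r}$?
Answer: $\frac{27652691}{729} \approx 37932.0$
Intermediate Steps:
$C{\left(r \right)} = - \frac{4}{3 r}$ ($C{\left(r \right)} = - \frac{4 \frac{1}{r}}{3} = - \frac{4}{3 r}$)
$z{\left(Q \right)} = \left(Q - Q \left(-2 + Q\right) \left(6 + Q\right)\right)^{2}$ ($z{\left(Q \right)} = \left(Q + \left(-2 + Q\right) \left(6 + Q\right) \left(-1\right) Q\right)^{2} = \left(Q + - \left(-2 + Q\right) \left(6 + Q\right) Q\right)^{2} = \left(Q - Q \left(-2 + Q\right) \left(6 + Q\right)\right)^{2}$)
$z{\left(C{\left(-2 \right)} \right)} 905 - 1401 = \left(- \frac{4}{3 \left(-2\right)}\right)^{2} \left(-13 + \left(- \frac{4}{3 \left(-2\right)}\right)^{2} + 4 \left(- \frac{4}{3 \left(-2\right)}\right)\right)^{2} \cdot 905 - 1401 = \left(\left(- \frac{4}{3}\right) \left(- \frac{1}{2}\right)\right)^{2} \left(-13 + \left(\left(- \frac{4}{3}\right) \left(- \frac{1}{2}\right)\right)^{2} + 4 \left(\left(- \frac{4}{3}\right) \left(- \frac{1}{2}\right)\right)\right)^{2} \cdot 905 - 1401 = \left(\frac{2}{3}\right)^{2} \left(-13 + \left(\frac{2}{3}\right)^{2} + 4 \cdot \frac{2}{3}\right)^{2} \cdot 905 - 1401 = \frac{4 \left(-13 + \frac{4}{9} + \frac{8}{3}\right)^{2}}{9} \cdot 905 - 1401 = \frac{4 \left(- \frac{89}{9}\right)^{2}}{9} \cdot 905 - 1401 = \frac{4}{9} \cdot \frac{7921}{81} \cdot 905 - 1401 = \frac{31684}{729} \cdot 905 - 1401 = \frac{28674020}{729} - 1401 = \frac{27652691}{729}$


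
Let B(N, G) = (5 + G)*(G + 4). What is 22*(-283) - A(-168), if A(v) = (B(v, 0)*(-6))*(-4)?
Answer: -6706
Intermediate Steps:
B(N, G) = (4 + G)*(5 + G) (B(N, G) = (5 + G)*(4 + G) = (4 + G)*(5 + G))
A(v) = 480 (A(v) = ((20 + 0² + 9*0)*(-6))*(-4) = ((20 + 0 + 0)*(-6))*(-4) = (20*(-6))*(-4) = -120*(-4) = 480)
22*(-283) - A(-168) = 22*(-283) - 1*480 = -6226 - 480 = -6706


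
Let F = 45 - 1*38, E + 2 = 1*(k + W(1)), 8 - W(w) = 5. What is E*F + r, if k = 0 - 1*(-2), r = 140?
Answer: 161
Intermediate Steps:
W(w) = 3 (W(w) = 8 - 1*5 = 8 - 5 = 3)
k = 2 (k = 0 + 2 = 2)
E = 3 (E = -2 + 1*(2 + 3) = -2 + 1*5 = -2 + 5 = 3)
F = 7 (F = 45 - 38 = 7)
E*F + r = 3*7 + 140 = 21 + 140 = 161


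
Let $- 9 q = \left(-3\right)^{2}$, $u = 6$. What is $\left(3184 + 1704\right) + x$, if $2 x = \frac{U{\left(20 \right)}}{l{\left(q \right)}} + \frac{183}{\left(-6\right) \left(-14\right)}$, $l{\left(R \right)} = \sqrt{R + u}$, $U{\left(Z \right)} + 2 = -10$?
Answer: $\frac{273789}{56} - \frac{6 \sqrt{5}}{5} \approx 4886.4$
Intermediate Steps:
$U{\left(Z \right)} = -12$ ($U{\left(Z \right)} = -2 - 10 = -12$)
$q = -1$ ($q = - \frac{\left(-3\right)^{2}}{9} = \left(- \frac{1}{9}\right) 9 = -1$)
$l{\left(R \right)} = \sqrt{6 + R}$ ($l{\left(R \right)} = \sqrt{R + 6} = \sqrt{6 + R}$)
$x = \frac{61}{56} - \frac{6 \sqrt{5}}{5}$ ($x = \frac{- \frac{12}{\sqrt{6 - 1}} + \frac{183}{\left(-6\right) \left(-14\right)}}{2} = \frac{- \frac{12}{\sqrt{5}} + \frac{183}{84}}{2} = \frac{- 12 \frac{\sqrt{5}}{5} + 183 \cdot \frac{1}{84}}{2} = \frac{- \frac{12 \sqrt{5}}{5} + \frac{61}{28}}{2} = \frac{\frac{61}{28} - \frac{12 \sqrt{5}}{5}}{2} = \frac{61}{56} - \frac{6 \sqrt{5}}{5} \approx -1.594$)
$\left(3184 + 1704\right) + x = \left(3184 + 1704\right) + \left(\frac{61}{56} - \frac{6 \sqrt{5}}{5}\right) = 4888 + \left(\frac{61}{56} - \frac{6 \sqrt{5}}{5}\right) = \frac{273789}{56} - \frac{6 \sqrt{5}}{5}$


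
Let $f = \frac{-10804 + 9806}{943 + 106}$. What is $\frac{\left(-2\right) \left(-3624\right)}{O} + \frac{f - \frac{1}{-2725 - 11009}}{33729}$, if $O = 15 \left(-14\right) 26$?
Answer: $- \frac{41929928564003}{31585616153910} \approx -1.3275$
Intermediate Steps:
$O = -5460$ ($O = \left(-210\right) 26 = -5460$)
$f = - \frac{998}{1049} \approx -0.95138$
$\frac{\left(-2\right) \left(-3624\right)}{O} + \frac{f - \frac{1}{-2725 - 11009}}{33729} = \frac{\left(-2\right) \left(-3624\right)}{-5460} + \frac{- \frac{998}{1049} - \frac{1}{-2725 - 11009}}{33729} = 7248 \left(- \frac{1}{5460}\right) + \left(- \frac{998}{1049} - \frac{1}{-13734}\right) \frac{1}{33729} = - \frac{604}{455} + \left(- \frac{998}{1049} - - \frac{1}{13734}\right) \frac{1}{33729} = - \frac{604}{455} + \left(- \frac{998}{1049} + \frac{1}{13734}\right) \frac{1}{33729} = - \frac{604}{455} - \frac{13705483}{485932556214} = - \frac{41929928564003}{31585616153910}$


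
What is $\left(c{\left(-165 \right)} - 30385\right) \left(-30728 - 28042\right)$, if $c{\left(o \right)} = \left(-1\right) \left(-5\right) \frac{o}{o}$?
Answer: $1785432600$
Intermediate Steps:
$c{\left(o \right)} = 5$ ($c{\left(o \right)} = 5 \cdot 1 = 5$)
$\left(c{\left(-165 \right)} - 30385\right) \left(-30728 - 28042\right) = \left(5 - 30385\right) \left(-30728 - 28042\right) = \left(-30380\right) \left(-58770\right) = 1785432600$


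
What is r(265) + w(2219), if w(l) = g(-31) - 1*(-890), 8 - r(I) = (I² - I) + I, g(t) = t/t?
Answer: -69326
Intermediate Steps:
g(t) = 1
r(I) = 8 - I² (r(I) = 8 - ((I² - I) + I) = 8 - I²)
w(l) = 891 (w(l) = 1 - 1*(-890) = 1 + 890 = 891)
r(265) + w(2219) = (8 - 1*265²) + 891 = (8 - 1*70225) + 891 = (8 - 70225) + 891 = -70217 + 891 = -69326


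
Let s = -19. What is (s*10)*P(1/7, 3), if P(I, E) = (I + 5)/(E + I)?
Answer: -3420/11 ≈ -310.91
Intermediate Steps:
P(I, E) = (5 + I)/(E + I)
(s*10)*P(1/7, 3) = (-19*10)*((5 + 1/7)/(3 + 1/7)) = -190*(5 + ⅐)/(3 + ⅐) = -190*36/(22/7*7) = -665*36/(11*7) = -190*18/11 = -3420/11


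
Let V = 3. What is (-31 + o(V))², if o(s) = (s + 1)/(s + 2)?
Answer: 22801/25 ≈ 912.04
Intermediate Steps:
o(s) = (1 + s)/(2 + s)
(-31 + o(V))² = (-31 + (1 + 3)/(2 + 3))² = (-31 + 4/5)² = (-31 + (⅕)*4)² = (-31 + ⅘)² = (-151/5)² = 22801/25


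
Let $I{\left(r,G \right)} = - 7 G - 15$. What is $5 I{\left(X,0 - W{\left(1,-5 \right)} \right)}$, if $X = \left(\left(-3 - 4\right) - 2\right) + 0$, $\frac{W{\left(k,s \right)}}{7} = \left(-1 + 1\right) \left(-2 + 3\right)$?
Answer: $-75$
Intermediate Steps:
$W{\left(k,s \right)} = 0$ ($W{\left(k,s \right)} = 7 \left(-1 + 1\right) \left(-2 + 3\right) = 7 \cdot 0 \cdot 1 = 7 \cdot 0 = 0$)
$X = -9$ ($X = \left(\left(-3 - 4\right) - 2\right) + 0 = \left(-7 - 2\right) + 0 = -9 + 0 = -9$)
$I{\left(r,G \right)} = -15 - 7 G$
$5 I{\left(X,0 - W{\left(1,-5 \right)} \right)} = 5 \left(-15 - 7 \left(0 - 0\right)\right) = 5 \left(-15 - 7 \left(0 + 0\right)\right) = 5 \left(-15 - 0\right) = 5 \left(-15 + 0\right) = 5 \left(-15\right) = -75$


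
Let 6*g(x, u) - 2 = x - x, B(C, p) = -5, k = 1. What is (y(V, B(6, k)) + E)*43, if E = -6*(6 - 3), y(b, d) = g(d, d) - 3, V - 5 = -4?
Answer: -2666/3 ≈ -888.67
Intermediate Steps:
V = 1 (V = 5 - 4 = 1)
g(x, u) = ⅓ (g(x, u) = ⅓ + (x - x)/6 = ⅓ + (⅙)*0 = ⅓ + 0 = ⅓)
y(b, d) = -8/3 (y(b, d) = ⅓ - 3 = -8/3)
E = -18 (E = -6*3 = -18)
(y(V, B(6, k)) + E)*43 = (-8/3 - 18)*43 = -62/3*43 = -2666/3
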